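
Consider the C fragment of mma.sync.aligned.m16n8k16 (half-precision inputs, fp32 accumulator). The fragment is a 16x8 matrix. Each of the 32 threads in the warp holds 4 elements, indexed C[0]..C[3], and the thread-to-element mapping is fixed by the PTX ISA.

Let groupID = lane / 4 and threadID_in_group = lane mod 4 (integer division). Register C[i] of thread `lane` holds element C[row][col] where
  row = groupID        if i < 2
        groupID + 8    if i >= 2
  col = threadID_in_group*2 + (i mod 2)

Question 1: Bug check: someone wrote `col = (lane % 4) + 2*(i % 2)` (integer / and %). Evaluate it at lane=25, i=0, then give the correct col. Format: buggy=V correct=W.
`(lane % 4) + 2*(i % 2)`[25,0]->1
lane 25->25/4=6, 25 mod 4=1
i=0  r:6+0->6  c:2·1+0->2
col: 1 vs 2

buggy=1 correct=2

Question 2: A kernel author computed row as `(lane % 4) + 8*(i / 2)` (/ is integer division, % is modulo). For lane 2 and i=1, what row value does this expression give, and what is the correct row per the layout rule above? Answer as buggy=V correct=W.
buggy=2 correct=0

`(lane % 4) + 8*(i / 2)`[2,1]→2
2: G=0,T=2
[1] (0+0,2*2+1) = (0,5)
row: 2 vs 0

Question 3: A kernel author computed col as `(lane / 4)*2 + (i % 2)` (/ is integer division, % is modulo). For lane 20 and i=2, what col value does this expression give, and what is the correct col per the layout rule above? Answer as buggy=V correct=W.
`(lane / 4)*2 + (i % 2)`[20,2]->10
20: gid=5,tid=0
[2] (5+8,0*2+0) = (13,0)
col: 10 vs 0

buggy=10 correct=0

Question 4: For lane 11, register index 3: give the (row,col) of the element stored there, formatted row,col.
10,7

lane 11: gid=2 (11/4), tid=3 (11%4)
i=3: r=2+8=10, c=3*2+1=7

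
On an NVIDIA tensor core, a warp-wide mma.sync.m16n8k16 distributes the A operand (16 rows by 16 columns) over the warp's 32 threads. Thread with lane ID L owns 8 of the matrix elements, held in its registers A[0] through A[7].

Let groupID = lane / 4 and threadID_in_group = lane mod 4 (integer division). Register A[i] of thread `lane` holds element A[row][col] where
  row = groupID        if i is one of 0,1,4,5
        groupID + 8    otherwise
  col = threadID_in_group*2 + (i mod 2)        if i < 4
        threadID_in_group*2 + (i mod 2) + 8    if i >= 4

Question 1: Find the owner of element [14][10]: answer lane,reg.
r=14->g=6,rb=1  c=10->cb=1,t=1,b0=0
L=6*4+1=25  i=1*4+1*2+0=6

25,6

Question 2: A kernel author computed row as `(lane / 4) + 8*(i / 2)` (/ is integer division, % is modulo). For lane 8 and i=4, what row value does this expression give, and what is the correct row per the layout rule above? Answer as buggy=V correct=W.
buggy=18 correct=2

`(lane / 4) + 8*(i / 2)`[8,4]->18
lane 8->8/4=2, 8 mod 4=0
i=4  r:2+0->2  c:2·0+0+8->8
row: 18 vs 2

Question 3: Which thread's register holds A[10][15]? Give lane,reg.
r: 10->gid=2,r8=1  c: 15->c8=1,tid=3,i&1=1
L=2*4+3=11  i=1*4+1*2+1=7

11,7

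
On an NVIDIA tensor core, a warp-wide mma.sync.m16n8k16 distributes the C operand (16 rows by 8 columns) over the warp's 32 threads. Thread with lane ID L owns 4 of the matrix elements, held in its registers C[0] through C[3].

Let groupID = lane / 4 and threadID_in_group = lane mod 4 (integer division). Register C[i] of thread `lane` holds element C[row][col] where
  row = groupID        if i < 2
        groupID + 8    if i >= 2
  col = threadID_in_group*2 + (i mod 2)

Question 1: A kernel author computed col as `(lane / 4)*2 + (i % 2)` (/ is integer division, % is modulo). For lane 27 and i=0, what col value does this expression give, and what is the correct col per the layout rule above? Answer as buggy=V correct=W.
buggy=12 correct=6

`(lane / 4)*2 + (i % 2)`[27,0]->12
27: gid=6,tid=3
[0] (6+0,3*2+0) = (6,6)
col: 12 vs 6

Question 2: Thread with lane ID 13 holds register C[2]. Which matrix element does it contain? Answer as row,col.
11,2

L=13→G=13>>2=3, T=13&3=1
[2]→row 3+8=11  col 1·2+0=2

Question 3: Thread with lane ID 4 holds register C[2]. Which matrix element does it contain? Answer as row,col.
9,0

L=4=>grp=4>>2=1, tig=4&3=0
[2]=>row 1+8=9  col 0·2+0=0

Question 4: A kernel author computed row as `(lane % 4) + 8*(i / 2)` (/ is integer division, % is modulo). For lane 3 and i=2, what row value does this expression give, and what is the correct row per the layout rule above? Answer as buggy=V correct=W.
`(lane % 4) + 8*(i / 2)`[3,2]⇒11
3: gr=0,th=3
[2] (0+8,3*2+0) = (8,6)
row: 11 vs 8

buggy=11 correct=8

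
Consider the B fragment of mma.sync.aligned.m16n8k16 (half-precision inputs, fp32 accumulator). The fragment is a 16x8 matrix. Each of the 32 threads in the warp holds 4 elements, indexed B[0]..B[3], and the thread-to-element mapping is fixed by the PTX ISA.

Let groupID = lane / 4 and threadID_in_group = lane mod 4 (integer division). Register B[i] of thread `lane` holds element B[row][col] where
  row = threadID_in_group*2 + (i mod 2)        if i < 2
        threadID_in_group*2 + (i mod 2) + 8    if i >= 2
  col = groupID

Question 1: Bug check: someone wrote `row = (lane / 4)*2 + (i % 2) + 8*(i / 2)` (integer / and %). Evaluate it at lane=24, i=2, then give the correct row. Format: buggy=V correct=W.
buggy=20 correct=8

`(lane / 4)*2 + (i % 2) + 8*(i / 2)`[24,2]→20
L=24→G=24>>2=6, T=24&3=0
[2]→row 0·2+0+8=8  col G=6
row: 20 vs 8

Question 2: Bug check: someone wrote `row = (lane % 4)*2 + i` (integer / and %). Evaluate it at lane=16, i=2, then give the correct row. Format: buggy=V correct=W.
buggy=2 correct=8

`(lane % 4)*2 + i`[16,2]->2
lane 16: gid=4 (16/4), tid=0 (16%4)
i=2: r=0*2+0+8=8, c=gid=4
row: 2 vs 8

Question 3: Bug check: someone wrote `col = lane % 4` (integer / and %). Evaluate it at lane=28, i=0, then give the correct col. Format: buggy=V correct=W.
buggy=0 correct=7

`lane % 4`[28,0]→0
28: G=7,T=0
[0] (0*2+0+0,7) = (0,7)
col: 0 vs 7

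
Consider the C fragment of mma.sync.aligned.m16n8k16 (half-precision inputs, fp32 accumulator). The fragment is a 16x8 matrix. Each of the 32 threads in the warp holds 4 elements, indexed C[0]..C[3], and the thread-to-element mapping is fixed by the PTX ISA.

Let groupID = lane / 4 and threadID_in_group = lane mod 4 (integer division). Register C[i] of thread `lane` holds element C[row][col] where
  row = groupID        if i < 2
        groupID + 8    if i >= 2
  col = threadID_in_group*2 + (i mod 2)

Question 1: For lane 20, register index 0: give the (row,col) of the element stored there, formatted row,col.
5,0

20: g=5,t=0
[0] (5+0,0*2+0) = (5,0)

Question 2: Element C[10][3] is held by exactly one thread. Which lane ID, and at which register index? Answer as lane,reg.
r: 10->gid=2,r8=1  c: 3->tid=1,i&1=1
L=2*4+1=9  i=1*2+1=3

9,3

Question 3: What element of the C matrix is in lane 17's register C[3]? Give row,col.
lane 17->17/4=4, 17 mod 4=1
i=3  r:4+8->12  c:2·1+1->3

12,3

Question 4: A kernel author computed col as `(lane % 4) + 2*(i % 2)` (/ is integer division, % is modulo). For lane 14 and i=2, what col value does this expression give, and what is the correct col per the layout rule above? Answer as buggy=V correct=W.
buggy=2 correct=4

`(lane % 4) + 2*(i % 2)`[14,2]->2
lane 14: g=3 (14/4), t=2 (14%4)
i=2: r=3+8=11, c=2*2+0=4
col: 2 vs 4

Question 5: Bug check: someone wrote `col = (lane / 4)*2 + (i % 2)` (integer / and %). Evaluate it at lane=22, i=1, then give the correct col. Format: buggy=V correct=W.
`(lane / 4)*2 + (i % 2)`[22,1]→11
22: G=5,T=2
[1] (5+0,2*2+1) = (5,5)
col: 11 vs 5

buggy=11 correct=5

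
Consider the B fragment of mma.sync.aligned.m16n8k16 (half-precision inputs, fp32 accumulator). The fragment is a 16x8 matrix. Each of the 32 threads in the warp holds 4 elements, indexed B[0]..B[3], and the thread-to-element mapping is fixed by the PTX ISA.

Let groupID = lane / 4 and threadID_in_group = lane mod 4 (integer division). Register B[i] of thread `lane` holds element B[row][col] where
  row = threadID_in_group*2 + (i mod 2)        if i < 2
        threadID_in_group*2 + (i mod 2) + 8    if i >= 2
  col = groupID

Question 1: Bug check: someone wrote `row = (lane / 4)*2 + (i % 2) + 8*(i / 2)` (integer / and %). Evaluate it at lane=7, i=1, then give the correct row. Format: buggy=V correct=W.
`(lane / 4)*2 + (i % 2) + 8*(i / 2)`[7,1]->3
lane 7: gid=1 (7/4), tid=3 (7%4)
i=1: r=3*2+1+0=7, c=gid=1
row: 3 vs 7

buggy=3 correct=7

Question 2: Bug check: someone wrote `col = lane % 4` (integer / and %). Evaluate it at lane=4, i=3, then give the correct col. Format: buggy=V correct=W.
buggy=0 correct=1

`lane % 4`[4,3]⇒0
L=4⇒gr=4>>2=1, th=4&3=0
[3]⇒row 0·2+1+8=9  col gr=1
col: 0 vs 1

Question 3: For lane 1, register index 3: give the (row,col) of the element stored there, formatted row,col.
lane 1: gid=0 (1/4), tid=1 (1%4)
i=3: r=1*2+1+8=11, c=gid=0

11,0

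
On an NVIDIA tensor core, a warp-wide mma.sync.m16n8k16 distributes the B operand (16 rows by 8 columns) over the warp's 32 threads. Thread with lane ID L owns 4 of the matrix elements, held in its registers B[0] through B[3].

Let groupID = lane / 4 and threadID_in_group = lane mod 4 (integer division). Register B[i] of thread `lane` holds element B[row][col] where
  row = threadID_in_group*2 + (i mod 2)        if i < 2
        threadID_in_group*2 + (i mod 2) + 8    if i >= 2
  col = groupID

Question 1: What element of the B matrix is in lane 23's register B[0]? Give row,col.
6,5

lane 23→23/4=5, 23 mod 4=3
i=0  r:2·3+0+0→6  c:5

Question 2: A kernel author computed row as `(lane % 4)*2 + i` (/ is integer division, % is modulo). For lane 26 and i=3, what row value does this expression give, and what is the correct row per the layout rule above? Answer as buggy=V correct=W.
buggy=7 correct=13

`(lane % 4)*2 + i`[26,3]⇒7
lane 26: gr=6 (26/4), th=2 (26%4)
i=3: r=2*2+1+8=13, c=gr=6
row: 7 vs 13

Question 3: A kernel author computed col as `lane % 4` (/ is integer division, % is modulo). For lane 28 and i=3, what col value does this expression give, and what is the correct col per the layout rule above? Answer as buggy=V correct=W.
`lane % 4`[28,3]->0
28: gid=7,tid=0
[3] (0*2+1+8,7) = (9,7)
col: 0 vs 7

buggy=0 correct=7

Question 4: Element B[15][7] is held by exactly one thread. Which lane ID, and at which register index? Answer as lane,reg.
c=7->g=7  r=15->rb=1,t=3,b0=1
L=7*4+3=31  i=1*2+1=3

31,3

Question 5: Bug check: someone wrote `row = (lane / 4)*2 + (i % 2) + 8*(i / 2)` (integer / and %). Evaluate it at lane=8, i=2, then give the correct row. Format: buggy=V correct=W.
`(lane / 4)*2 + (i % 2) + 8*(i / 2)`[8,2]=>12
lane 8=>8/4=2, 8 mod 4=0
i=2  r:2·0+0+8=>8  c:2
row: 12 vs 8

buggy=12 correct=8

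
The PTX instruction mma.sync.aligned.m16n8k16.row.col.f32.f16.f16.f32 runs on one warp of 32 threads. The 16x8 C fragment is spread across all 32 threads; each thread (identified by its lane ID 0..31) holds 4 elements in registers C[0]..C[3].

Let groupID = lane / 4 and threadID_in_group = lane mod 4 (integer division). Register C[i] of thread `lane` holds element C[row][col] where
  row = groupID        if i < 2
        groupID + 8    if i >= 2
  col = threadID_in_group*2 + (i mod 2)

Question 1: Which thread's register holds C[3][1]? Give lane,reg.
12,1

r=3→G=3,rhi=0  c=1→T=0,p=1
L=3*4+0=12  i=0*2+1=1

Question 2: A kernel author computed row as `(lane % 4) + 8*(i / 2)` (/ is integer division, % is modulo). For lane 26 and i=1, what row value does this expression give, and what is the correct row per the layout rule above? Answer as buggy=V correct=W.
`(lane % 4) + 8*(i / 2)`[26,1]->2
lane 26: g=6 (26/4), t=2 (26%4)
i=1: r=6+0=6, c=2*2+1=5
row: 2 vs 6

buggy=2 correct=6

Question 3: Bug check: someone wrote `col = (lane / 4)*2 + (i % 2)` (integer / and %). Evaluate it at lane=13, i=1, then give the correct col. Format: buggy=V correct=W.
buggy=7 correct=3

`(lane / 4)*2 + (i % 2)`[13,1]->7
L=13->g=13>>2=3, t=13&3=1
[1]->row 3+0=3  col 1·2+1=3
col: 7 vs 3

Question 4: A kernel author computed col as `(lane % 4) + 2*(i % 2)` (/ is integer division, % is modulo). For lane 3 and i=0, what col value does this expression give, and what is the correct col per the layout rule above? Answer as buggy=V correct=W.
buggy=3 correct=6

`(lane % 4) + 2*(i % 2)`[3,0]->3
L=3->g=3>>2=0, t=3&3=3
[0]->row 0+0=0  col 3·2+0=6
col: 3 vs 6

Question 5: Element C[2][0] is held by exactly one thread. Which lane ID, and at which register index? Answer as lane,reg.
r=2->g=2,rb=0  c=0->t=0,b0=0
L=2*4+0=8  i=0*2+0=0

8,0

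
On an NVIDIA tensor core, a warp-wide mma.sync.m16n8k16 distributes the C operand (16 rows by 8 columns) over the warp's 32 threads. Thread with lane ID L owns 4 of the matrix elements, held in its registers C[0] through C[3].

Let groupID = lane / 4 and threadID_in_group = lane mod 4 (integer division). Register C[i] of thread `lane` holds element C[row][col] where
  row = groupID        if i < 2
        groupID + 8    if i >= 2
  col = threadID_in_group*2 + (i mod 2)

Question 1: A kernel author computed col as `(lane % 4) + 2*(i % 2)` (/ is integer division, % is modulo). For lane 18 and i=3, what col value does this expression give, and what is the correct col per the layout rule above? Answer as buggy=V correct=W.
buggy=4 correct=5

`(lane % 4) + 2*(i % 2)`[18,3]→4
18: G=4,T=2
[3] (4+8,2*2+1) = (12,5)
col: 4 vs 5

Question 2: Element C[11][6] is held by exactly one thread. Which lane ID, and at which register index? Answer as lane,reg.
15,2

r=11→G=3,rhi=1  c=6→T=3,p=0
L=3*4+3=15  i=1*2+0=2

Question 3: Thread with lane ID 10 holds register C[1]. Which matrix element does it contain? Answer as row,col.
lane 10: gr=2 (10/4), th=2 (10%4)
i=1: r=2+0=2, c=2*2+1=5

2,5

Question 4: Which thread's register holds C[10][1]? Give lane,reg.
8,3

r:10=>grp=2,rB=1  c:1=>tig=0,lo=1
L=2*4+0=8  i=1*2+1=3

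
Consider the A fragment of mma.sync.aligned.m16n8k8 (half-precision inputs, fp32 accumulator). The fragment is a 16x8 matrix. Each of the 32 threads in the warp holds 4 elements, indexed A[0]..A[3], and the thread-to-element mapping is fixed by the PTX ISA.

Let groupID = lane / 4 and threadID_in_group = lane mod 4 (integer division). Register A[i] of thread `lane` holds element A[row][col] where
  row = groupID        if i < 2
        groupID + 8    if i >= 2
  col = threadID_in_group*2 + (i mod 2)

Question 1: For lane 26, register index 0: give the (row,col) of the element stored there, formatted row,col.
26: g=6,t=2
[0] (6+0,2*2+0) = (6,4)

6,4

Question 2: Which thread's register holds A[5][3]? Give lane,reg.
r: 5->gid=5,r8=0  c: 3->tid=1,i&1=1
L=5*4+1=21  i=0*2+1=1

21,1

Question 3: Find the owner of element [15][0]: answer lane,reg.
28,2

r=15⇒gr=7,Rb=1  c=0⇒th=0,odd=0
L=7*4+0=28  i=1*2+0=2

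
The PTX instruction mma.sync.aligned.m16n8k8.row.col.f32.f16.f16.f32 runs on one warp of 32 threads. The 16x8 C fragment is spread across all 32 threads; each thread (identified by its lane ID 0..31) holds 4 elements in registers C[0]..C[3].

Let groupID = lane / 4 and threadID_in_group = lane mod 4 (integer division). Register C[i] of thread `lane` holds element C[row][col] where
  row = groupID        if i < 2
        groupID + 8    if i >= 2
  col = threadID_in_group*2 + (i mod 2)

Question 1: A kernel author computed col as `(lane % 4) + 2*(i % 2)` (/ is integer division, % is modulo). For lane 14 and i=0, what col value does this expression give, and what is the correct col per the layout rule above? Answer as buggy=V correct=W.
`(lane % 4) + 2*(i % 2)`[14,0]->2
lane 14: gid=3 (14/4), tid=2 (14%4)
i=0: r=3+0=3, c=2*2+0=4
col: 2 vs 4

buggy=2 correct=4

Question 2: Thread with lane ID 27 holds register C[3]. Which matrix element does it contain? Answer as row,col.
14,7

L=27⇒gr=27>>2=6, th=27&3=3
[3]⇒row 6+8=14  col 3·2+1=7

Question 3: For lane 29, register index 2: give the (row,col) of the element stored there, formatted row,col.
lane 29: gr=7 (29/4), th=1 (29%4)
i=2: r=7+8=15, c=1*2+0=2

15,2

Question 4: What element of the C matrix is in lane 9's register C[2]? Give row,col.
10,2

lane 9: gr=2 (9/4), th=1 (9%4)
i=2: r=2+8=10, c=1*2+0=2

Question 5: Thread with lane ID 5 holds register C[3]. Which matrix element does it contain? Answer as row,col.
9,3

5: gr=1,th=1
[3] (1+8,1*2+1) = (9,3)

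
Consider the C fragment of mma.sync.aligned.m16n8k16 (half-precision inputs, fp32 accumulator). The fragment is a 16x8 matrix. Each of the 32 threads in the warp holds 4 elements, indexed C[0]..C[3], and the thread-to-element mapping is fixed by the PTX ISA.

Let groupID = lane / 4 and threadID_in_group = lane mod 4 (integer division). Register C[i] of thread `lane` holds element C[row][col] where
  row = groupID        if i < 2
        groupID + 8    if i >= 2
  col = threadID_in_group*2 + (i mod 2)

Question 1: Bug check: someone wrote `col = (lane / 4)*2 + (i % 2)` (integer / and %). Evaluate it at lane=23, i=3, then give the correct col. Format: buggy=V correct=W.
buggy=11 correct=7

`(lane / 4)*2 + (i % 2)`[23,3]⇒11
23: gr=5,th=3
[3] (5+8,3*2+1) = (13,7)
col: 11 vs 7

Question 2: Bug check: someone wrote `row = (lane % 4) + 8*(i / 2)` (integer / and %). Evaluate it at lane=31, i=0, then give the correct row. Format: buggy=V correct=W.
`(lane % 4) + 8*(i / 2)`[31,0]->3
L=31->gid=31>>2=7, tid=31&3=3
[0]->row 7+0=7  col 3·2+0=6
row: 3 vs 7

buggy=3 correct=7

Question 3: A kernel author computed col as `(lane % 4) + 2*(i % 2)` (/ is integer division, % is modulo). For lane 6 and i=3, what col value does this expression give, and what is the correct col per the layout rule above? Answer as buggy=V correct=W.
buggy=4 correct=5

`(lane % 4) + 2*(i % 2)`[6,3]->4
lane 6: gid=1 (6/4), tid=2 (6%4)
i=3: r=1+8=9, c=2*2+1=5
col: 4 vs 5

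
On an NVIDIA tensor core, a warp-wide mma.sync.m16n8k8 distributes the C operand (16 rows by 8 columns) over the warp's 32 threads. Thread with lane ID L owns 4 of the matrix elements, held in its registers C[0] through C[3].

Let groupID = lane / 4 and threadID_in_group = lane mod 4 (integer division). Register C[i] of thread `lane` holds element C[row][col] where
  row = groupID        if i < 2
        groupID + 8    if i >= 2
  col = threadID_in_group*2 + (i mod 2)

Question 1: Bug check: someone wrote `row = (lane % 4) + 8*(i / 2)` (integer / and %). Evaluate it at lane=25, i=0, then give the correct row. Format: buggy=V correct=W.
buggy=1 correct=6

`(lane % 4) + 8*(i / 2)`[25,0]⇒1
25: gr=6,th=1
[0] (6+0,1*2+0) = (6,2)
row: 1 vs 6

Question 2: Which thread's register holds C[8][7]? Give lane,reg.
r=8⇒gr=0,Rb=1  c=7⇒th=3,odd=1
L=0*4+3=3  i=1*2+1=3

3,3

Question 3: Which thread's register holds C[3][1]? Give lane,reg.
12,1

r: 3->gid=3,r8=0  c: 1->tid=0,i&1=1
L=3*4+0=12  i=0*2+1=1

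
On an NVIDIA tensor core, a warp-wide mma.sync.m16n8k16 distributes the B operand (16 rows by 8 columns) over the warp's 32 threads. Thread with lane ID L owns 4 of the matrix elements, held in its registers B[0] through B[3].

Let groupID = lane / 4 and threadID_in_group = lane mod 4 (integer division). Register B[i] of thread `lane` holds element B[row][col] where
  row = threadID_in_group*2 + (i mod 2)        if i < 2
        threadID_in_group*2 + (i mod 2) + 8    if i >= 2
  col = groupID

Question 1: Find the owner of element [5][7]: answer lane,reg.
30,1

c=7⇒gr=7  r=5⇒Rb=0,th=2,odd=1
L=7*4+2=30  i=0*2+1=1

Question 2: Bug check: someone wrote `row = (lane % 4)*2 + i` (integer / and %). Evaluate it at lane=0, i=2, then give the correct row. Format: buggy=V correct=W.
`(lane % 4)*2 + i`[0,2]=>2
lane 0=>0/4=0, 0 mod 4=0
i=2  r:2·0+0+8=>8  c:0
row: 2 vs 8

buggy=2 correct=8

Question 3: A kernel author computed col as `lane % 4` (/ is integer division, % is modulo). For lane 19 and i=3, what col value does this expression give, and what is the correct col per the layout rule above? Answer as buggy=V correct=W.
buggy=3 correct=4

`lane % 4`[19,3]→3
L=19→G=19>>2=4, T=19&3=3
[3]→row 3·2+1+8=15  col G=4
col: 3 vs 4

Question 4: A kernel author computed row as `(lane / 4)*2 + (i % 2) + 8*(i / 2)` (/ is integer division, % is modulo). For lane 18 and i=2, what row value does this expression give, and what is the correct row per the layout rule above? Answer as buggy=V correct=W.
buggy=16 correct=12

`(lane / 4)*2 + (i % 2) + 8*(i / 2)`[18,2]->16
lane 18->18/4=4, 18 mod 4=2
i=2  r:2·2+0+8->12  c:4
row: 16 vs 12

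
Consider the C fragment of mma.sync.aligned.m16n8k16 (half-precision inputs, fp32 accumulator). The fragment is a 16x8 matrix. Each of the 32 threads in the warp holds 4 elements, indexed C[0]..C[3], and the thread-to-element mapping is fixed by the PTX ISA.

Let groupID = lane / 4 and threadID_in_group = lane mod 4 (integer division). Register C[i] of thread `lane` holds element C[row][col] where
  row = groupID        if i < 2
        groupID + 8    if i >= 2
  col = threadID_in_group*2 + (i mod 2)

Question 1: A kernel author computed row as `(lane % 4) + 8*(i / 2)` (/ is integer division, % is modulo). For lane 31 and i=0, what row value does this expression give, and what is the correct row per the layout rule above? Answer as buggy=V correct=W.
`(lane % 4) + 8*(i / 2)`[31,0]⇒3
lane 31: gr=7 (31/4), th=3 (31%4)
i=0: r=7+0=7, c=3*2+0=6
row: 3 vs 7

buggy=3 correct=7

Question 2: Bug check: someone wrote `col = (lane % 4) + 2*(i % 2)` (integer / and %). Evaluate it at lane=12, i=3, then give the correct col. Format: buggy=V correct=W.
`(lane % 4) + 2*(i % 2)`[12,3]=>2
12: grp=3,tig=0
[3] (3+8,0*2+1) = (11,1)
col: 2 vs 1

buggy=2 correct=1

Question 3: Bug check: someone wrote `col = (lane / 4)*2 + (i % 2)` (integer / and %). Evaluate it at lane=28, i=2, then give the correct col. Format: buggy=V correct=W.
buggy=14 correct=0

`(lane / 4)*2 + (i % 2)`[28,2]⇒14
L=28⇒gr=28>>2=7, th=28&3=0
[2]⇒row 7+8=15  col 0·2+0=0
col: 14 vs 0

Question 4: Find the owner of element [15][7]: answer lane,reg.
r: 15->gid=7,r8=1  c: 7->tid=3,i&1=1
L=7*4+3=31  i=1*2+1=3

31,3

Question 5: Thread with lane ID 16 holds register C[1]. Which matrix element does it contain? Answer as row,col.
4,1

L=16=>grp=16>>2=4, tig=16&3=0
[1]=>row 4+0=4  col 0·2+1=1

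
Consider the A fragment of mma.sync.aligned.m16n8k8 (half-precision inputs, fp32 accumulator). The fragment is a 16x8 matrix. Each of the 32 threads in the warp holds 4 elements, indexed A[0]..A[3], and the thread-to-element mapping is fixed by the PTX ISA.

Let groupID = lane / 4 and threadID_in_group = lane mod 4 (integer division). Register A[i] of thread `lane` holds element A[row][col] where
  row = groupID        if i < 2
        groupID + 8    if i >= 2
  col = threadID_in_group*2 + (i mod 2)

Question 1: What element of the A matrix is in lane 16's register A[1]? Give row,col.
lane 16->16/4=4, 16 mod 4=0
i=1  r:4+0->4  c:2·0+1->1

4,1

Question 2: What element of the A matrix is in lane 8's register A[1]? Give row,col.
L=8=>grp=8>>2=2, tig=8&3=0
[1]=>row 2+0=2  col 0·2+1=1

2,1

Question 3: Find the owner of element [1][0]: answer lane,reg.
r=1→G=1,rhi=0  c=0→T=0,p=0
L=1*4+0=4  i=0*2+0=0

4,0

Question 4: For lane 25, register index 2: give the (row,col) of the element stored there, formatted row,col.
14,2

lane 25: gr=6 (25/4), th=1 (25%4)
i=2: r=6+8=14, c=1*2+0=2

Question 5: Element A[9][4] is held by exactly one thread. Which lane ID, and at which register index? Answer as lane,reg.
r:9=>grp=1,rB=1  c:4=>tig=2,lo=0
L=1*4+2=6  i=1*2+0=2

6,2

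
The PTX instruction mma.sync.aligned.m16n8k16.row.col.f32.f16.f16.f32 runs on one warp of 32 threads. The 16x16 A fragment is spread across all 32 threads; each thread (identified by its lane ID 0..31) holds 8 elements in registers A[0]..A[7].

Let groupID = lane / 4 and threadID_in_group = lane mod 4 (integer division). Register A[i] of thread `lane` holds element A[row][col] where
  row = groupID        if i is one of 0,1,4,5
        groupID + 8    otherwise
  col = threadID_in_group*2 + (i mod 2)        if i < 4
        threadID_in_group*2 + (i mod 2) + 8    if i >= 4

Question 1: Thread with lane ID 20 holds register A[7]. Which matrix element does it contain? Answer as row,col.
lane 20⇒20/4=5, 20 mod 4=0
i=7  r:5+8⇒13  c:2·0+1+8⇒9

13,9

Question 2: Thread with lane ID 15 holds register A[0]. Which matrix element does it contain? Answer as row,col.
lane 15=>15/4=3, 15 mod 4=3
i=0  r:3+0=>3  c:2·3+0+0=>6

3,6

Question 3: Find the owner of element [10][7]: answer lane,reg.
11,3

r=10->g=2,rb=1  c=7->cb=0,t=3,b0=1
L=2*4+3=11  i=0*4+1*2+1=3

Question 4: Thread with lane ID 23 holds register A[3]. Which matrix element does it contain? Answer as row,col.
lane 23->23/4=5, 23 mod 4=3
i=3  r:5+8->13  c:2·3+1+0->7

13,7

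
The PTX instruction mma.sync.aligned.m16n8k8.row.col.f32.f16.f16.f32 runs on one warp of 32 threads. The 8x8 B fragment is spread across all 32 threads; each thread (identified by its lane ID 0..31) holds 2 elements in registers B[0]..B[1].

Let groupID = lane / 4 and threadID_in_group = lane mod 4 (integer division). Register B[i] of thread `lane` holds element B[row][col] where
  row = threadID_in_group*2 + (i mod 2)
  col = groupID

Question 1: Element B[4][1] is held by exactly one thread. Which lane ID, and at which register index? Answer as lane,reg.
c=1→G=1  r=4→T=2,p=0
L=1*4+2=6  i=0=0

6,0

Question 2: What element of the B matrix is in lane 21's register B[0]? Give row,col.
2,5

21: g=5,t=1
[0] (1*2+0,5) = (2,5)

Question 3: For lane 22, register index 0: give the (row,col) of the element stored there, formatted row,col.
L=22=>grp=22>>2=5, tig=22&3=2
[0]=>row 2·2+0=4  col grp=5

4,5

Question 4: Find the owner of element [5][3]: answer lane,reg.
14,1

c=3⇒gr=3  r=5⇒th=2,odd=1
L=3*4+2=14  i=1=1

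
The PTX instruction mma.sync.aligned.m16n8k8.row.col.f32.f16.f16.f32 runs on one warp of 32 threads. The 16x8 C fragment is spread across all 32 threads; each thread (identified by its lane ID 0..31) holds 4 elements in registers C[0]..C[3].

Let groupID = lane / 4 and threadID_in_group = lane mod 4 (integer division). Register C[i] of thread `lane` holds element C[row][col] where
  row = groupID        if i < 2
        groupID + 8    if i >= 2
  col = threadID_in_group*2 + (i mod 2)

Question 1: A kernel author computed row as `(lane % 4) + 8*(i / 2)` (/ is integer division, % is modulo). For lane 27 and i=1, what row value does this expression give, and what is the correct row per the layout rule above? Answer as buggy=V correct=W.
buggy=3 correct=6

`(lane % 4) + 8*(i / 2)`[27,1]=>3
L=27=>grp=27>>2=6, tig=27&3=3
[1]=>row 6+0=6  col 3·2+1=7
row: 3 vs 6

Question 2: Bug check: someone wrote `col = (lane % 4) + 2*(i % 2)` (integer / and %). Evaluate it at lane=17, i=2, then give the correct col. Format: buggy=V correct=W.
buggy=1 correct=2

`(lane % 4) + 2*(i % 2)`[17,2]⇒1
17: gr=4,th=1
[2] (4+8,1*2+0) = (12,2)
col: 1 vs 2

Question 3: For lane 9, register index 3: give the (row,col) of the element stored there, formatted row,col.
10,3

L=9=>grp=9>>2=2, tig=9&3=1
[3]=>row 2+8=10  col 1·2+1=3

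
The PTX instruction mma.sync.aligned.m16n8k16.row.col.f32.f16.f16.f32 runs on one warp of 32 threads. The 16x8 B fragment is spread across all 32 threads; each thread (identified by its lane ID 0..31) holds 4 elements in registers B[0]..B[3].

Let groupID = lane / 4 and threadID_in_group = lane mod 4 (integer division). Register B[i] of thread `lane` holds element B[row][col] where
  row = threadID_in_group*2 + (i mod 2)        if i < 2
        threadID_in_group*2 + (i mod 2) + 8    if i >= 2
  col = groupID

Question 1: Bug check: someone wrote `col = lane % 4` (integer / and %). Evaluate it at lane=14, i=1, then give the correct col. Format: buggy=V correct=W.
buggy=2 correct=3

`lane % 4`[14,1]->2
lane 14: gid=3 (14/4), tid=2 (14%4)
i=1: r=2*2+1+0=5, c=gid=3
col: 2 vs 3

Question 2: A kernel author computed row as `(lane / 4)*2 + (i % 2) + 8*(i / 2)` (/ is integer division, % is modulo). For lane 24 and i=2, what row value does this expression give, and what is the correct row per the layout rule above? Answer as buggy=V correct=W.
`(lane / 4)*2 + (i % 2) + 8*(i / 2)`[24,2]->20
L=24->g=24>>2=6, t=24&3=0
[2]->row 0·2+0+8=8  col g=6
row: 20 vs 8

buggy=20 correct=8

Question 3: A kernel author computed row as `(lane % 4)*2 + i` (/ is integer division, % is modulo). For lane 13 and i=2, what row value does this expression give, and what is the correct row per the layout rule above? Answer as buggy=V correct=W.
buggy=4 correct=10

`(lane % 4)*2 + i`[13,2]=>4
lane 13: grp=3 (13/4), tig=1 (13%4)
i=2: r=1*2+0+8=10, c=grp=3
row: 4 vs 10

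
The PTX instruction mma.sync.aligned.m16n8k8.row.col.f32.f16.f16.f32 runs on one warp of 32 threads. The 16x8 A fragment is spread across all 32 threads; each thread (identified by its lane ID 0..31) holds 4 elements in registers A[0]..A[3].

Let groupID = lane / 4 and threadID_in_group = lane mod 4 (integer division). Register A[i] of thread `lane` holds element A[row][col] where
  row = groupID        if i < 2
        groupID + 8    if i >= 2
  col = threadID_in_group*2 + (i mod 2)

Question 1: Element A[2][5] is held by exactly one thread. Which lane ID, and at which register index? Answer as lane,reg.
r:2=>grp=2,rB=0  c:5=>tig=2,lo=1
L=2*4+2=10  i=0*2+1=1

10,1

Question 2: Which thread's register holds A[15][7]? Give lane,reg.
r=15→G=7,rhi=1  c=7→T=3,p=1
L=7*4+3=31  i=1*2+1=3

31,3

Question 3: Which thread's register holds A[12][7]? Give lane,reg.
19,3

r: 12->gid=4,r8=1  c: 7->tid=3,i&1=1
L=4*4+3=19  i=1*2+1=3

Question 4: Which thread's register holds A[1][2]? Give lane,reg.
r=1→G=1,rhi=0  c=2→T=1,p=0
L=1*4+1=5  i=0*2+0=0

5,0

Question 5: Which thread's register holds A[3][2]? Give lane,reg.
r=3→G=3,rhi=0  c=2→T=1,p=0
L=3*4+1=13  i=0*2+0=0

13,0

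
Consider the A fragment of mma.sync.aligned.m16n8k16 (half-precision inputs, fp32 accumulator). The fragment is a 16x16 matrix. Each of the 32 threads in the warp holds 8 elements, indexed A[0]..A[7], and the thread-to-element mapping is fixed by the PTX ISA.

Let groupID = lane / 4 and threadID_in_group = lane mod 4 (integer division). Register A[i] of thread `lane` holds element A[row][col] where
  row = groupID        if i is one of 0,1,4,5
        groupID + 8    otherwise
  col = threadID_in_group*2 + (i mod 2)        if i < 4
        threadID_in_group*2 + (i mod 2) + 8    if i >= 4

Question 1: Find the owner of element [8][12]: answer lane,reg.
r=8->g=0,rb=1  c=12->cb=1,t=2,b0=0
L=0*4+2=2  i=1*4+1*2+0=6

2,6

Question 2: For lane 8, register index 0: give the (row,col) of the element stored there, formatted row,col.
8: gr=2,th=0
[0] (2+0,0*2+0+0) = (2,0)

2,0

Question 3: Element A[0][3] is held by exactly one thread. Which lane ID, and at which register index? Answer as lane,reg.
1,1

r:0=>grp=0,rB=0  c:3=>cB=0,tig=1,lo=1
L=0*4+1=1  i=0*4+0*2+1=1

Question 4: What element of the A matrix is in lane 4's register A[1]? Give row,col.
1,1

L=4⇒gr=4>>2=1, th=4&3=0
[1]⇒row 1+0=1  col 0·2+1+0=1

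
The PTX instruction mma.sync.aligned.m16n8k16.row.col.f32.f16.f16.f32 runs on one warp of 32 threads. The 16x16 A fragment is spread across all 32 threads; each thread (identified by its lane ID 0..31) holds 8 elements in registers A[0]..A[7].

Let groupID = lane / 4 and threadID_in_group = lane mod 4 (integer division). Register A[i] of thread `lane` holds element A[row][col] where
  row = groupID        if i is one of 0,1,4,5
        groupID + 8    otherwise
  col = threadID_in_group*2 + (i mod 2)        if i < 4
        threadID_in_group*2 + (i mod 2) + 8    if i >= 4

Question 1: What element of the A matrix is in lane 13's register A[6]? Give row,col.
11,10

lane 13: gr=3 (13/4), th=1 (13%4)
i=6: r=3+8=11, c=1*2+0+8=10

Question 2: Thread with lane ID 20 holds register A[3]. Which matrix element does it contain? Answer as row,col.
20: g=5,t=0
[3] (5+8,0*2+1+0) = (13,1)

13,1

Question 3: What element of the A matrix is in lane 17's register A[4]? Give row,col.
L=17=>grp=17>>2=4, tig=17&3=1
[4]=>row 4+0=4  col 1·2+0+8=10

4,10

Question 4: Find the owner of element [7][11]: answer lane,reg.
r=7⇒gr=7,Rb=0  c=11⇒Cb=1,th=1,odd=1
L=7*4+1=29  i=1*4+0*2+1=5

29,5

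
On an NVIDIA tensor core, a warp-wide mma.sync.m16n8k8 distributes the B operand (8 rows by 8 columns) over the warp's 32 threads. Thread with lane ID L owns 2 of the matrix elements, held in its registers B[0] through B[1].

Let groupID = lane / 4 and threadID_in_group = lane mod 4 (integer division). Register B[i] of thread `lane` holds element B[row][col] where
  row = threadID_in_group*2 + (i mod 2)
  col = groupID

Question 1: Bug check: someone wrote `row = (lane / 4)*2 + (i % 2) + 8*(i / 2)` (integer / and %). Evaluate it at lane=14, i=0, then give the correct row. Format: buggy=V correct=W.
buggy=6 correct=4

`(lane / 4)*2 + (i % 2) + 8*(i / 2)`[14,0]⇒6
lane 14⇒14/4=3, 14 mod 4=2
i=0  r:2·2+0⇒4  c:3
row: 6 vs 4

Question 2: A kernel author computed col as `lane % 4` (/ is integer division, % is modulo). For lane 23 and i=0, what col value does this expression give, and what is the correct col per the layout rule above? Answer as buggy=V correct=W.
buggy=3 correct=5

`lane % 4`[23,0]⇒3
lane 23: gr=5 (23/4), th=3 (23%4)
i=0: r=3*2+0=6, c=gr=5
col: 3 vs 5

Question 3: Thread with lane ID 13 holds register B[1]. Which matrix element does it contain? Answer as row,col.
3,3

lane 13→13/4=3, 13 mod 4=1
i=1  r:2·1+1→3  c:3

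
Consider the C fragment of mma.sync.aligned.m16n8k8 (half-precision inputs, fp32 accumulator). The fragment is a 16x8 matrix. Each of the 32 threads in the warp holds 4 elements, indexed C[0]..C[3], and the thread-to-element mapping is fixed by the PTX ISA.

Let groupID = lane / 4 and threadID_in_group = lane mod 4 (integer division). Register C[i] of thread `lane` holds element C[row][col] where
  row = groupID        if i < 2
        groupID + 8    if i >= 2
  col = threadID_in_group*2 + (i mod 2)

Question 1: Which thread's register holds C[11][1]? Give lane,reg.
12,3

r: 11->gid=3,r8=1  c: 1->tid=0,i&1=1
L=3*4+0=12  i=1*2+1=3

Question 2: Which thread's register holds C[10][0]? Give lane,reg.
8,2

r: 10->gid=2,r8=1  c: 0->tid=0,i&1=0
L=2*4+0=8  i=1*2+0=2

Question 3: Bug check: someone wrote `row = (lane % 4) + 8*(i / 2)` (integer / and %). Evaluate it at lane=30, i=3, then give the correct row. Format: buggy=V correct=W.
`(lane % 4) + 8*(i / 2)`[30,3]⇒10
L=30⇒gr=30>>2=7, th=30&3=2
[3]⇒row 7+8=15  col 2·2+1=5
row: 10 vs 15

buggy=10 correct=15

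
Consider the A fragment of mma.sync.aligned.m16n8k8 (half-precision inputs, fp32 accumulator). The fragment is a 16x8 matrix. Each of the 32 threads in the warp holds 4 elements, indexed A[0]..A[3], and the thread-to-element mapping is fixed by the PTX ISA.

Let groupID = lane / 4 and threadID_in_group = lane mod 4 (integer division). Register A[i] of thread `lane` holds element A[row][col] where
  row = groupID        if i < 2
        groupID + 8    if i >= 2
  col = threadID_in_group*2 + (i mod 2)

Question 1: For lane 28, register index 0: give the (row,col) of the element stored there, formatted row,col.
7,0

lane 28: gr=7 (28/4), th=0 (28%4)
i=0: r=7+0=7, c=0*2+0=0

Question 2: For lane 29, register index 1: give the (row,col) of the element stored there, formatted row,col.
7,3

29: gid=7,tid=1
[1] (7+0,1*2+1) = (7,3)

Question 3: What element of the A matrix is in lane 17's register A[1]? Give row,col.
L=17->g=17>>2=4, t=17&3=1
[1]->row 4+0=4  col 1·2+1=3

4,3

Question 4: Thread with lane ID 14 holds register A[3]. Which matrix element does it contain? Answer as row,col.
11,5

L=14->g=14>>2=3, t=14&3=2
[3]->row 3+8=11  col 2·2+1=5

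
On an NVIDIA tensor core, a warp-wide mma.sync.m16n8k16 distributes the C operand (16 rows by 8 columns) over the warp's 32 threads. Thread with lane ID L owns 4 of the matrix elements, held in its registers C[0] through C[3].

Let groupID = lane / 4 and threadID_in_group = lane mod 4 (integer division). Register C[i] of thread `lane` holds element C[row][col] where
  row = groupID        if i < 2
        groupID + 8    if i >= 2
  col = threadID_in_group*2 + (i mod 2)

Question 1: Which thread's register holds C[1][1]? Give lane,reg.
4,1

r=1→G=1,rhi=0  c=1→T=0,p=1
L=1*4+0=4  i=0*2+1=1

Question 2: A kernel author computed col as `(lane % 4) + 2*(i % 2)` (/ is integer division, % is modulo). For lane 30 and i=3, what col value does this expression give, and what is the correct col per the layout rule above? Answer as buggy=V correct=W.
buggy=4 correct=5

`(lane % 4) + 2*(i % 2)`[30,3]->4
lane 30: g=7 (30/4), t=2 (30%4)
i=3: r=7+8=15, c=2*2+1=5
col: 4 vs 5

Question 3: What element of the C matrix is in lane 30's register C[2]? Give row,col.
15,4

lane 30->30/4=7, 30 mod 4=2
i=2  r:7+8->15  c:2·2+0->4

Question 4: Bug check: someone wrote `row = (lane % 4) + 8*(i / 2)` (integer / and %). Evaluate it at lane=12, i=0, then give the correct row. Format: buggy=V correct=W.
`(lane % 4) + 8*(i / 2)`[12,0]->0
lane 12->12/4=3, 12 mod 4=0
i=0  r:3+0->3  c:2·0+0->0
row: 0 vs 3

buggy=0 correct=3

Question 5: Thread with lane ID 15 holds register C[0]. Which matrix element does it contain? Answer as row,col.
3,6

L=15->g=15>>2=3, t=15&3=3
[0]->row 3+0=3  col 3·2+0=6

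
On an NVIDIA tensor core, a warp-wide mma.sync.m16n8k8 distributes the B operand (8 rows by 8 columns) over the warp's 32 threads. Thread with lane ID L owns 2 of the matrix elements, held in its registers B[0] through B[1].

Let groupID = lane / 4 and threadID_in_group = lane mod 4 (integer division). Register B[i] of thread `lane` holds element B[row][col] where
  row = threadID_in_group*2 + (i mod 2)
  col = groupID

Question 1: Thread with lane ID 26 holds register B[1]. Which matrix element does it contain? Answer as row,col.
5,6

L=26->g=26>>2=6, t=26&3=2
[1]->row 2·2+1=5  col g=6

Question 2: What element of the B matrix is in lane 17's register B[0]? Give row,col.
2,4

L=17⇒gr=17>>2=4, th=17&3=1
[0]⇒row 1·2+0=2  col gr=4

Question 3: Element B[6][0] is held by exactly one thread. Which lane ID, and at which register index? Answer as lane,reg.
3,0

c=0⇒gr=0  r=6⇒th=3,odd=0
L=0*4+3=3  i=0=0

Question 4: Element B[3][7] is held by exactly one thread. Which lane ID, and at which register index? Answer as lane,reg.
c=7⇒gr=7  r=3⇒th=1,odd=1
L=7*4+1=29  i=1=1

29,1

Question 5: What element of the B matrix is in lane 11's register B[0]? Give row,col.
lane 11->11/4=2, 11 mod 4=3
i=0  r:2·3+0->6  c:2

6,2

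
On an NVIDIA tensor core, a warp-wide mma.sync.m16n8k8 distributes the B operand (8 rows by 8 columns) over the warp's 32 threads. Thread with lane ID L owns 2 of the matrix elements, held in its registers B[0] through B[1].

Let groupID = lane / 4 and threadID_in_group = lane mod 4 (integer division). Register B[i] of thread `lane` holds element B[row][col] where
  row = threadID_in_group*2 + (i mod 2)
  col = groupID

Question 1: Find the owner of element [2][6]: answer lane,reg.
c: 6->gid=6  r: 2->tid=1,i&1=0
L=6*4+1=25  i=0=0

25,0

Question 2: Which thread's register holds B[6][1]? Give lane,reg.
7,0

c=1->g=1  r=6->t=3,b0=0
L=1*4+3=7  i=0=0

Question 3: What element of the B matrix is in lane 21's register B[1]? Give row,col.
lane 21=>21/4=5, 21 mod 4=1
i=1  r:2·1+1=>3  c:5

3,5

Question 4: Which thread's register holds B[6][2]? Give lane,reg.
11,0

c=2→G=2  r=6→T=3,p=0
L=2*4+3=11  i=0=0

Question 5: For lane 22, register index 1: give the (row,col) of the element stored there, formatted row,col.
5,5

22: G=5,T=2
[1] (2*2+1,5) = (5,5)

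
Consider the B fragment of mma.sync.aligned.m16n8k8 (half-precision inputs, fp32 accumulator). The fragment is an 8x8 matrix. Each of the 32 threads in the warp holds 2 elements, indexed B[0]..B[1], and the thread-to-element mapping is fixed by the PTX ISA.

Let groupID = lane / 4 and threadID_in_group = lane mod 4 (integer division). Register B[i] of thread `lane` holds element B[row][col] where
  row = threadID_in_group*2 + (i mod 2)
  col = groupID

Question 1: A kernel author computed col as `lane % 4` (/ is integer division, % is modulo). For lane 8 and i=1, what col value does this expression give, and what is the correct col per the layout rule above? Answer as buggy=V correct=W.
`lane % 4`[8,1]->0
lane 8->8/4=2, 8 mod 4=0
i=1  r:2·0+1->1  c:2
col: 0 vs 2

buggy=0 correct=2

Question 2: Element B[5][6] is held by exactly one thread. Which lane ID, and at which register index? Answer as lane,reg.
26,1

c:6=>grp=6  r:5=>tig=2,lo=1
L=6*4+2=26  i=1=1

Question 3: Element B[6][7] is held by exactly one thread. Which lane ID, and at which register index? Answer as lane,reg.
c=7⇒gr=7  r=6⇒th=3,odd=0
L=7*4+3=31  i=0=0

31,0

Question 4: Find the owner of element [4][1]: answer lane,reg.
6,0

c=1->g=1  r=4->t=2,b0=0
L=1*4+2=6  i=0=0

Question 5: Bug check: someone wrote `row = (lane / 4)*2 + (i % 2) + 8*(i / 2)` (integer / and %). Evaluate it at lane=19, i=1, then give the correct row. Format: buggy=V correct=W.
buggy=9 correct=7

`(lane / 4)*2 + (i % 2) + 8*(i / 2)`[19,1]->9
lane 19->19/4=4, 19 mod 4=3
i=1  r:2·3+1->7  c:4
row: 9 vs 7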